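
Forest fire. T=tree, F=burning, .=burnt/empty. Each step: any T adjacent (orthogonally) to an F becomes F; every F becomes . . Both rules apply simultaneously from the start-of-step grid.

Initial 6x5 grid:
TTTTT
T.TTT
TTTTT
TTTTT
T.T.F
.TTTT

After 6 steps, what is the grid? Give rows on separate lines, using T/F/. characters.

Step 1: 2 trees catch fire, 1 burn out
  TTTTT
  T.TTT
  TTTTT
  TTTTF
  T.T..
  .TTTF
Step 2: 3 trees catch fire, 2 burn out
  TTTTT
  T.TTT
  TTTTF
  TTTF.
  T.T..
  .TTF.
Step 3: 4 trees catch fire, 3 burn out
  TTTTT
  T.TTF
  TTTF.
  TTF..
  T.T..
  .TF..
Step 4: 6 trees catch fire, 4 burn out
  TTTTF
  T.TF.
  TTF..
  TF...
  T.F..
  .F...
Step 5: 4 trees catch fire, 6 burn out
  TTTF.
  T.F..
  TF...
  F....
  T....
  .....
Step 6: 3 trees catch fire, 4 burn out
  TTF..
  T....
  F....
  .....
  F....
  .....

TTF..
T....
F....
.....
F....
.....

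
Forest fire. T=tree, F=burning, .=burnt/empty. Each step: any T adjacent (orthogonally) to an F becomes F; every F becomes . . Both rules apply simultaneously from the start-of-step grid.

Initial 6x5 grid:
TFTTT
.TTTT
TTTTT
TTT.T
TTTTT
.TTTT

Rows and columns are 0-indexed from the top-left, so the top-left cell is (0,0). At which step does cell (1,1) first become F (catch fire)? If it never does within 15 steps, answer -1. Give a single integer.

Step 1: cell (1,1)='F' (+3 fires, +1 burnt)
  -> target ignites at step 1
Step 2: cell (1,1)='.' (+3 fires, +3 burnt)
Step 3: cell (1,1)='.' (+5 fires, +3 burnt)
Step 4: cell (1,1)='.' (+5 fires, +5 burnt)
Step 5: cell (1,1)='.' (+4 fires, +5 burnt)
Step 6: cell (1,1)='.' (+3 fires, +4 burnt)
Step 7: cell (1,1)='.' (+2 fires, +3 burnt)
Step 8: cell (1,1)='.' (+1 fires, +2 burnt)
Step 9: cell (1,1)='.' (+0 fires, +1 burnt)
  fire out at step 9

1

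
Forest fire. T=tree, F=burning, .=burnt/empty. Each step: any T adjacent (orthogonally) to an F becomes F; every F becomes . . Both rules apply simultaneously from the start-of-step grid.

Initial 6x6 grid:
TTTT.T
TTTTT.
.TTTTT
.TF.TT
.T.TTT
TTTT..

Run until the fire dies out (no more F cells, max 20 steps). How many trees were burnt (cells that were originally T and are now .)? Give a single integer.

Answer: 25

Derivation:
Step 1: +2 fires, +1 burnt (F count now 2)
Step 2: +4 fires, +2 burnt (F count now 4)
Step 3: +5 fires, +4 burnt (F count now 5)
Step 4: +8 fires, +5 burnt (F count now 8)
Step 5: +4 fires, +8 burnt (F count now 4)
Step 6: +2 fires, +4 burnt (F count now 2)
Step 7: +0 fires, +2 burnt (F count now 0)
Fire out after step 7
Initially T: 26, now '.': 35
Total burnt (originally-T cells now '.'): 25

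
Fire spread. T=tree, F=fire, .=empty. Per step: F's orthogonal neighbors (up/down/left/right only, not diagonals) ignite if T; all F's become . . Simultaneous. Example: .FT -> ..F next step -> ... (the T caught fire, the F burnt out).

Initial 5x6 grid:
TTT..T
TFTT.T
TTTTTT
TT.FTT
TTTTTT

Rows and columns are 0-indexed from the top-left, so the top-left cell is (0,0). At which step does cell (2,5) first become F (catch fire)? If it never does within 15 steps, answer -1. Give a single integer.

Step 1: cell (2,5)='T' (+7 fires, +2 burnt)
Step 2: cell (2,5)='T' (+10 fires, +7 burnt)
Step 3: cell (2,5)='F' (+4 fires, +10 burnt)
  -> target ignites at step 3
Step 4: cell (2,5)='.' (+2 fires, +4 burnt)
Step 5: cell (2,5)='.' (+1 fires, +2 burnt)
Step 6: cell (2,5)='.' (+0 fires, +1 burnt)
  fire out at step 6

3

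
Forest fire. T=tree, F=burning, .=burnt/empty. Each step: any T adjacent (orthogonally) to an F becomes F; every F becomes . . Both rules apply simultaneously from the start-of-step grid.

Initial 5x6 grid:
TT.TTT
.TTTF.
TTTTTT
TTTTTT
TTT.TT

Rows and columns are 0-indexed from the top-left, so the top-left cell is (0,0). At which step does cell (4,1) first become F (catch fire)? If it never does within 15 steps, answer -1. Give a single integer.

Step 1: cell (4,1)='T' (+3 fires, +1 burnt)
Step 2: cell (4,1)='T' (+6 fires, +3 burnt)
Step 3: cell (4,1)='T' (+5 fires, +6 burnt)
Step 4: cell (4,1)='T' (+4 fires, +5 burnt)
Step 5: cell (4,1)='T' (+4 fires, +4 burnt)
Step 6: cell (4,1)='F' (+2 fires, +4 burnt)
  -> target ignites at step 6
Step 7: cell (4,1)='.' (+1 fires, +2 burnt)
Step 8: cell (4,1)='.' (+0 fires, +1 burnt)
  fire out at step 8

6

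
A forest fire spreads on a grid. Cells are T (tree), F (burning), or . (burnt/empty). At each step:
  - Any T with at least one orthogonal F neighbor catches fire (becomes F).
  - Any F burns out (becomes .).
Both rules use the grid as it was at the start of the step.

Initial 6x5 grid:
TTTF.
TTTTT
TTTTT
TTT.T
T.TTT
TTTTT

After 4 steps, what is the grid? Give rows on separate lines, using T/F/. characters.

Step 1: 2 trees catch fire, 1 burn out
  TTF..
  TTTFT
  TTTTT
  TTT.T
  T.TTT
  TTTTT
Step 2: 4 trees catch fire, 2 burn out
  TF...
  TTF.F
  TTTFT
  TTT.T
  T.TTT
  TTTTT
Step 3: 4 trees catch fire, 4 burn out
  F....
  TF...
  TTF.F
  TTT.T
  T.TTT
  TTTTT
Step 4: 4 trees catch fire, 4 burn out
  .....
  F....
  TF...
  TTF.F
  T.TTT
  TTTTT

.....
F....
TF...
TTF.F
T.TTT
TTTTT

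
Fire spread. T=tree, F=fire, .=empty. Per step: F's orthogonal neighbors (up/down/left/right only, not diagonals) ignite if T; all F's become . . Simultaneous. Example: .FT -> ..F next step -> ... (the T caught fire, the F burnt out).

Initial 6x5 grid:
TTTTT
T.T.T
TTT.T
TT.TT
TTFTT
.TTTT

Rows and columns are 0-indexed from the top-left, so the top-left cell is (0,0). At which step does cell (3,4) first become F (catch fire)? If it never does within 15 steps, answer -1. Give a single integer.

Step 1: cell (3,4)='T' (+3 fires, +1 burnt)
Step 2: cell (3,4)='T' (+6 fires, +3 burnt)
Step 3: cell (3,4)='F' (+4 fires, +6 burnt)
  -> target ignites at step 3
Step 4: cell (3,4)='.' (+3 fires, +4 burnt)
Step 5: cell (3,4)='.' (+3 fires, +3 burnt)
Step 6: cell (3,4)='.' (+3 fires, +3 burnt)
Step 7: cell (3,4)='.' (+2 fires, +3 burnt)
Step 8: cell (3,4)='.' (+0 fires, +2 burnt)
  fire out at step 8

3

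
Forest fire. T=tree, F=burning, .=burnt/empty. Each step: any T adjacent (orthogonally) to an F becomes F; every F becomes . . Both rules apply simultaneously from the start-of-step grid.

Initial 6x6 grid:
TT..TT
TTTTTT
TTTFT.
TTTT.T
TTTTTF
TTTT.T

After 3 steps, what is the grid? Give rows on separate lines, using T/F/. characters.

Step 1: 7 trees catch fire, 2 burn out
  TT..TT
  TTTFTT
  TTF.F.
  TTTF.F
  TTTTF.
  TTTT.F
Step 2: 5 trees catch fire, 7 burn out
  TT..TT
  TTF.FT
  TF....
  TTF...
  TTTF..
  TTTT..
Step 3: 7 trees catch fire, 5 burn out
  TT..FT
  TF...F
  F.....
  TF....
  TTF...
  TTTF..

TT..FT
TF...F
F.....
TF....
TTF...
TTTF..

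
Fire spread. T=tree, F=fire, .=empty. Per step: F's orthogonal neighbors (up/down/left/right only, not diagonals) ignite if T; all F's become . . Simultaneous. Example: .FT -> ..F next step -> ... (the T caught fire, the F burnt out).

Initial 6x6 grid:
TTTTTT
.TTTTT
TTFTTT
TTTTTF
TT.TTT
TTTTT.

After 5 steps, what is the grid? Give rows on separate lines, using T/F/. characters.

Step 1: 7 trees catch fire, 2 burn out
  TTTTTT
  .TFTTT
  TF.FTF
  TTFTF.
  TT.TTF
  TTTTT.
Step 2: 9 trees catch fire, 7 burn out
  TTFTTT
  .F.FTF
  F...F.
  TF.F..
  TT.TF.
  TTTTT.
Step 3: 8 trees catch fire, 9 burn out
  TF.FTF
  ....F.
  ......
  F.....
  TF.F..
  TTTTF.
Step 4: 5 trees catch fire, 8 burn out
  F...F.
  ......
  ......
  ......
  F.....
  TFTF..
Step 5: 2 trees catch fire, 5 burn out
  ......
  ......
  ......
  ......
  ......
  F.F...

......
......
......
......
......
F.F...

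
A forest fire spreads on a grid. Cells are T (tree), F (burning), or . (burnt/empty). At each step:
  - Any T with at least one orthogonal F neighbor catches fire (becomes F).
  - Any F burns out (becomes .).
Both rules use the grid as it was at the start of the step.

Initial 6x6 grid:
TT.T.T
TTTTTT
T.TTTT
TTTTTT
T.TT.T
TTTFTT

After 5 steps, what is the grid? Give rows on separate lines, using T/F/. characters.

Step 1: 3 trees catch fire, 1 burn out
  TT.T.T
  TTTTTT
  T.TTTT
  TTTTTT
  T.TF.T
  TTF.FT
Step 2: 4 trees catch fire, 3 burn out
  TT.T.T
  TTTTTT
  T.TTTT
  TTTFTT
  T.F..T
  TF...F
Step 3: 5 trees catch fire, 4 burn out
  TT.T.T
  TTTTTT
  T.TFTT
  TTF.FT
  T....F
  F.....
Step 4: 6 trees catch fire, 5 burn out
  TT.T.T
  TTTFTT
  T.F.FT
  TF...F
  F.....
  ......
Step 5: 5 trees catch fire, 6 burn out
  TT.F.T
  TTF.FT
  T....F
  F.....
  ......
  ......

TT.F.T
TTF.FT
T....F
F.....
......
......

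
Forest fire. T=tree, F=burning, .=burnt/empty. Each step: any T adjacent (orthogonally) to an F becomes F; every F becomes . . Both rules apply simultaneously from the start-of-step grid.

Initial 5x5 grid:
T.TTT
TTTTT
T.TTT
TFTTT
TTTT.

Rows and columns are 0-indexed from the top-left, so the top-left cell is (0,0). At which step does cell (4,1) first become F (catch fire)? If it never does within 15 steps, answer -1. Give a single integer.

Step 1: cell (4,1)='F' (+3 fires, +1 burnt)
  -> target ignites at step 1
Step 2: cell (4,1)='.' (+5 fires, +3 burnt)
Step 3: cell (4,1)='.' (+5 fires, +5 burnt)
Step 4: cell (4,1)='.' (+5 fires, +5 burnt)
Step 5: cell (4,1)='.' (+2 fires, +5 burnt)
Step 6: cell (4,1)='.' (+1 fires, +2 burnt)
Step 7: cell (4,1)='.' (+0 fires, +1 burnt)
  fire out at step 7

1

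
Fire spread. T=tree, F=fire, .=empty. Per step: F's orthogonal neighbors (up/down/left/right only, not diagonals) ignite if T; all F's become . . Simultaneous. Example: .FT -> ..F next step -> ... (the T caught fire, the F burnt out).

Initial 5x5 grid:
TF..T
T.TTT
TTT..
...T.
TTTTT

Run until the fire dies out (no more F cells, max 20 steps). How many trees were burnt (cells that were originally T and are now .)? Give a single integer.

Answer: 9

Derivation:
Step 1: +1 fires, +1 burnt (F count now 1)
Step 2: +1 fires, +1 burnt (F count now 1)
Step 3: +1 fires, +1 burnt (F count now 1)
Step 4: +1 fires, +1 burnt (F count now 1)
Step 5: +1 fires, +1 burnt (F count now 1)
Step 6: +1 fires, +1 burnt (F count now 1)
Step 7: +1 fires, +1 burnt (F count now 1)
Step 8: +1 fires, +1 burnt (F count now 1)
Step 9: +1 fires, +1 burnt (F count now 1)
Step 10: +0 fires, +1 burnt (F count now 0)
Fire out after step 10
Initially T: 15, now '.': 19
Total burnt (originally-T cells now '.'): 9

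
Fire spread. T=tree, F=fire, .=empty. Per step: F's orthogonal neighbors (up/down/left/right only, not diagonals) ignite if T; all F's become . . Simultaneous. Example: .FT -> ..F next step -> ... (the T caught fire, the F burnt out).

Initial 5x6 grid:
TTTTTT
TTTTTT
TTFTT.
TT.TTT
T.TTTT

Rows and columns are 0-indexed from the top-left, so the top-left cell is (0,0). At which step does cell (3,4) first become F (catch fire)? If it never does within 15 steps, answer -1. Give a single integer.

Step 1: cell (3,4)='T' (+3 fires, +1 burnt)
Step 2: cell (3,4)='T' (+7 fires, +3 burnt)
Step 3: cell (3,4)='F' (+7 fires, +7 burnt)
  -> target ignites at step 3
Step 4: cell (3,4)='.' (+7 fires, +7 burnt)
Step 5: cell (3,4)='.' (+2 fires, +7 burnt)
Step 6: cell (3,4)='.' (+0 fires, +2 burnt)
  fire out at step 6

3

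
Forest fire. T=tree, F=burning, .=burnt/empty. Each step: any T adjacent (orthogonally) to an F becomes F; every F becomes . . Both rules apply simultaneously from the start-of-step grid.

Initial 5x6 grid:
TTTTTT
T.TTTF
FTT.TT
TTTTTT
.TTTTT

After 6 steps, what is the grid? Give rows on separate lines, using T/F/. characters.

Step 1: 6 trees catch fire, 2 burn out
  TTTTTF
  F.TTF.
  .FT.TF
  FTTTTT
  .TTTTT
Step 2: 7 trees catch fire, 6 burn out
  FTTTF.
  ..TF..
  ..F.F.
  .FTTTF
  .TTTTT
Step 3: 7 trees catch fire, 7 burn out
  .FTF..
  ..F...
  ......
  ..FTF.
  .FTTTF
Step 4: 4 trees catch fire, 7 burn out
  ..F...
  ......
  ......
  ...F..
  ..FTF.
Step 5: 1 trees catch fire, 4 burn out
  ......
  ......
  ......
  ......
  ...F..
Step 6: 0 trees catch fire, 1 burn out
  ......
  ......
  ......
  ......
  ......

......
......
......
......
......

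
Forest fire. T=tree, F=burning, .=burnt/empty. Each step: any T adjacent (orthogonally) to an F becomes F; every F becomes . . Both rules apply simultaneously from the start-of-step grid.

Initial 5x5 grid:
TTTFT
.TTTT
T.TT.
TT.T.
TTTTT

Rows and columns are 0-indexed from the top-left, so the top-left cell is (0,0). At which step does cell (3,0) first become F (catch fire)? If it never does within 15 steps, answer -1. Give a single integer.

Step 1: cell (3,0)='T' (+3 fires, +1 burnt)
Step 2: cell (3,0)='T' (+4 fires, +3 burnt)
Step 3: cell (3,0)='T' (+4 fires, +4 burnt)
Step 4: cell (3,0)='T' (+1 fires, +4 burnt)
Step 5: cell (3,0)='T' (+2 fires, +1 burnt)
Step 6: cell (3,0)='T' (+1 fires, +2 burnt)
Step 7: cell (3,0)='T' (+2 fires, +1 burnt)
Step 8: cell (3,0)='F' (+1 fires, +2 burnt)
  -> target ignites at step 8
Step 9: cell (3,0)='.' (+1 fires, +1 burnt)
Step 10: cell (3,0)='.' (+0 fires, +1 burnt)
  fire out at step 10

8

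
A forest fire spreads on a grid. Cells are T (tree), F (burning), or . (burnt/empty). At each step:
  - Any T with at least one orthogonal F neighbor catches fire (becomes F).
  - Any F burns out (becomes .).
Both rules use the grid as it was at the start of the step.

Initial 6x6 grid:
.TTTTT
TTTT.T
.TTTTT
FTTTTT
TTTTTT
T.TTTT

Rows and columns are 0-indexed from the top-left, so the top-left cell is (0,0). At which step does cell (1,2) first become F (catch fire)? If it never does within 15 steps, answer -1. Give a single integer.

Step 1: cell (1,2)='T' (+2 fires, +1 burnt)
Step 2: cell (1,2)='T' (+4 fires, +2 burnt)
Step 3: cell (1,2)='T' (+4 fires, +4 burnt)
Step 4: cell (1,2)='F' (+7 fires, +4 burnt)
  -> target ignites at step 4
Step 5: cell (1,2)='.' (+6 fires, +7 burnt)
Step 6: cell (1,2)='.' (+4 fires, +6 burnt)
Step 7: cell (1,2)='.' (+3 fires, +4 burnt)
Step 8: cell (1,2)='.' (+1 fires, +3 burnt)
Step 9: cell (1,2)='.' (+0 fires, +1 burnt)
  fire out at step 9

4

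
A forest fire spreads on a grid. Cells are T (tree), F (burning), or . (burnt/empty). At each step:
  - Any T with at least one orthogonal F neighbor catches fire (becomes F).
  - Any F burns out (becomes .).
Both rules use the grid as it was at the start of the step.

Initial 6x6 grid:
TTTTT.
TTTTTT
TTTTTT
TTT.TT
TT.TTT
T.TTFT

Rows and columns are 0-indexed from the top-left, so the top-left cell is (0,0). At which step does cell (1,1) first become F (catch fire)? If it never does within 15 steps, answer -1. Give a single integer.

Step 1: cell (1,1)='T' (+3 fires, +1 burnt)
Step 2: cell (1,1)='T' (+4 fires, +3 burnt)
Step 3: cell (1,1)='T' (+2 fires, +4 burnt)
Step 4: cell (1,1)='T' (+3 fires, +2 burnt)
Step 5: cell (1,1)='T' (+4 fires, +3 burnt)
Step 6: cell (1,1)='T' (+4 fires, +4 burnt)
Step 7: cell (1,1)='F' (+4 fires, +4 burnt)
  -> target ignites at step 7
Step 8: cell (1,1)='.' (+4 fires, +4 burnt)
Step 9: cell (1,1)='.' (+2 fires, +4 burnt)
Step 10: cell (1,1)='.' (+1 fires, +2 burnt)
Step 11: cell (1,1)='.' (+0 fires, +1 burnt)
  fire out at step 11

7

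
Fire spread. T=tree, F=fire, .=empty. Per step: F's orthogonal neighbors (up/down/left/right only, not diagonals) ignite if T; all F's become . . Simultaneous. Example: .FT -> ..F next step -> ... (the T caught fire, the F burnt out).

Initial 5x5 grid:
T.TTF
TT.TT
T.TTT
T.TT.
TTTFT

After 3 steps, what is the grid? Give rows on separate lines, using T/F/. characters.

Step 1: 5 trees catch fire, 2 burn out
  T.TF.
  TT.TF
  T.TTT
  T.TF.
  TTF.F
Step 2: 6 trees catch fire, 5 burn out
  T.F..
  TT.F.
  T.TFF
  T.F..
  TF...
Step 3: 2 trees catch fire, 6 burn out
  T....
  TT...
  T.F..
  T....
  F....

T....
TT...
T.F..
T....
F....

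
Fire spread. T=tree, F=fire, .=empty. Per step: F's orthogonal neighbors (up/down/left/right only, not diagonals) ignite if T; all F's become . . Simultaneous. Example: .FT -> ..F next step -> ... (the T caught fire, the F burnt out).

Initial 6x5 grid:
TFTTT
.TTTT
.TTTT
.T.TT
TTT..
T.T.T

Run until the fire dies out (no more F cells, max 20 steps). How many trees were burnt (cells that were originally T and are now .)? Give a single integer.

Answer: 20

Derivation:
Step 1: +3 fires, +1 burnt (F count now 3)
Step 2: +3 fires, +3 burnt (F count now 3)
Step 3: +4 fires, +3 burnt (F count now 4)
Step 4: +3 fires, +4 burnt (F count now 3)
Step 5: +4 fires, +3 burnt (F count now 4)
Step 6: +3 fires, +4 burnt (F count now 3)
Step 7: +0 fires, +3 burnt (F count now 0)
Fire out after step 7
Initially T: 21, now '.': 29
Total burnt (originally-T cells now '.'): 20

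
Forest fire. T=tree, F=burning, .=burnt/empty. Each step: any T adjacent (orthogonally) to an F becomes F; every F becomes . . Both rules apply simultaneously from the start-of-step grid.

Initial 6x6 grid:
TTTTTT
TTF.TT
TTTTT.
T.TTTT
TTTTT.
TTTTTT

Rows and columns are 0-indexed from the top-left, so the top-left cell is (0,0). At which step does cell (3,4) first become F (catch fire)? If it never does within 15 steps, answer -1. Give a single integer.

Step 1: cell (3,4)='T' (+3 fires, +1 burnt)
Step 2: cell (3,4)='T' (+6 fires, +3 burnt)
Step 3: cell (3,4)='T' (+6 fires, +6 burnt)
Step 4: cell (3,4)='F' (+7 fires, +6 burnt)
  -> target ignites at step 4
Step 5: cell (3,4)='.' (+6 fires, +7 burnt)
Step 6: cell (3,4)='.' (+2 fires, +6 burnt)
Step 7: cell (3,4)='.' (+1 fires, +2 burnt)
Step 8: cell (3,4)='.' (+0 fires, +1 burnt)
  fire out at step 8

4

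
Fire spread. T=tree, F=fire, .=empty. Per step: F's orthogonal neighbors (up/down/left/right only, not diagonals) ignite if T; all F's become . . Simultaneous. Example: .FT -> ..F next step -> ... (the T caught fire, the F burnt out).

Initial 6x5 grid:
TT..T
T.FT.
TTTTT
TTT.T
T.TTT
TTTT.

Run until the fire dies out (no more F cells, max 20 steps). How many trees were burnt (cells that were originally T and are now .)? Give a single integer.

Answer: 21

Derivation:
Step 1: +2 fires, +1 burnt (F count now 2)
Step 2: +3 fires, +2 burnt (F count now 3)
Step 3: +4 fires, +3 burnt (F count now 4)
Step 4: +5 fires, +4 burnt (F count now 5)
Step 5: +5 fires, +5 burnt (F count now 5)
Step 6: +2 fires, +5 burnt (F count now 2)
Step 7: +0 fires, +2 burnt (F count now 0)
Fire out after step 7
Initially T: 22, now '.': 29
Total burnt (originally-T cells now '.'): 21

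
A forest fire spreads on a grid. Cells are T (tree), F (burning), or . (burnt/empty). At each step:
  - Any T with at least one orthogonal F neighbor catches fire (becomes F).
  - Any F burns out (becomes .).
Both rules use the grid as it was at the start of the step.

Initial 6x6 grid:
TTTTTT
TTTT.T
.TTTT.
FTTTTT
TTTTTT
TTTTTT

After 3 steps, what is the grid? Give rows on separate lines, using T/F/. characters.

Step 1: 2 trees catch fire, 1 burn out
  TTTTTT
  TTTT.T
  .TTTT.
  .FTTTT
  FTTTTT
  TTTTTT
Step 2: 4 trees catch fire, 2 burn out
  TTTTTT
  TTTT.T
  .FTTT.
  ..FTTT
  .FTTTT
  FTTTTT
Step 3: 5 trees catch fire, 4 burn out
  TTTTTT
  TFTT.T
  ..FTT.
  ...FTT
  ..FTTT
  .FTTTT

TTTTTT
TFTT.T
..FTT.
...FTT
..FTTT
.FTTTT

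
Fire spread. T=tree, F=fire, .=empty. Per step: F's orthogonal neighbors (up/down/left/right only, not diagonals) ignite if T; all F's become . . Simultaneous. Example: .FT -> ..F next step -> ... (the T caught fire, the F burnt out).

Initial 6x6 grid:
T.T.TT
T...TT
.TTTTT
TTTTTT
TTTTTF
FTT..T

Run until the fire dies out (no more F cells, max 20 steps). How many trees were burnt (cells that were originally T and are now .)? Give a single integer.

Answer: 23

Derivation:
Step 1: +5 fires, +2 burnt (F count now 5)
Step 2: +6 fires, +5 burnt (F count now 6)
Step 3: +5 fires, +6 burnt (F count now 5)
Step 4: +5 fires, +5 burnt (F count now 5)
Step 5: +2 fires, +5 burnt (F count now 2)
Step 6: +0 fires, +2 burnt (F count now 0)
Fire out after step 6
Initially T: 26, now '.': 33
Total burnt (originally-T cells now '.'): 23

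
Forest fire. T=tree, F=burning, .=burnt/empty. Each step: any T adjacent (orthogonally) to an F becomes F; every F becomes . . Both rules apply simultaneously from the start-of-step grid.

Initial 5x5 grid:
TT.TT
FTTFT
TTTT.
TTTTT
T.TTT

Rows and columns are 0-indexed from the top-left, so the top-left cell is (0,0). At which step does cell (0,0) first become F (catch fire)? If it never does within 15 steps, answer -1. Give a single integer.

Step 1: cell (0,0)='F' (+7 fires, +2 burnt)
  -> target ignites at step 1
Step 2: cell (0,0)='.' (+6 fires, +7 burnt)
Step 3: cell (0,0)='.' (+5 fires, +6 burnt)
Step 4: cell (0,0)='.' (+2 fires, +5 burnt)
Step 5: cell (0,0)='.' (+0 fires, +2 burnt)
  fire out at step 5

1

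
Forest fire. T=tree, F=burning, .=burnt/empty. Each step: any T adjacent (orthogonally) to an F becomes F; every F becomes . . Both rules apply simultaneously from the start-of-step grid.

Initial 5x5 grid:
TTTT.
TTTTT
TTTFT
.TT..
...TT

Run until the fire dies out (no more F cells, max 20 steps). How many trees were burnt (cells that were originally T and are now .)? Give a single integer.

Step 1: +3 fires, +1 burnt (F count now 3)
Step 2: +5 fires, +3 burnt (F count now 5)
Step 3: +4 fires, +5 burnt (F count now 4)
Step 4: +2 fires, +4 burnt (F count now 2)
Step 5: +1 fires, +2 burnt (F count now 1)
Step 6: +0 fires, +1 burnt (F count now 0)
Fire out after step 6
Initially T: 17, now '.': 23
Total burnt (originally-T cells now '.'): 15

Answer: 15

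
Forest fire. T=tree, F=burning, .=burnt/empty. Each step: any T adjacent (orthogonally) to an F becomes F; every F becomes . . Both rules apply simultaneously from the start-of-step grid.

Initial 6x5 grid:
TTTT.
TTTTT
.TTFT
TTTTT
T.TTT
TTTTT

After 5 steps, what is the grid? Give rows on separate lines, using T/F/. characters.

Step 1: 4 trees catch fire, 1 burn out
  TTTT.
  TTTFT
  .TF.F
  TTTFT
  T.TTT
  TTTTT
Step 2: 7 trees catch fire, 4 burn out
  TTTF.
  TTF.F
  .F...
  TTF.F
  T.TFT
  TTTTT
Step 3: 6 trees catch fire, 7 burn out
  TTF..
  TF...
  .....
  TF...
  T.F.F
  TTTFT
Step 4: 5 trees catch fire, 6 burn out
  TF...
  F....
  .....
  F....
  T....
  TTF.F
Step 5: 3 trees catch fire, 5 burn out
  F....
  .....
  .....
  .....
  F....
  TF...

F....
.....
.....
.....
F....
TF...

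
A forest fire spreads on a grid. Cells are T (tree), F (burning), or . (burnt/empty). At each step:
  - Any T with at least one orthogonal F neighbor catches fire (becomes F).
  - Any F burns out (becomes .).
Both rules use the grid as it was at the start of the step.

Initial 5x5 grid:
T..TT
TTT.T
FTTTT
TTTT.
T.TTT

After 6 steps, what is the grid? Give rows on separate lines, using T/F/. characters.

Step 1: 3 trees catch fire, 1 burn out
  T..TT
  FTT.T
  .FTTT
  FTTT.
  T.TTT
Step 2: 5 trees catch fire, 3 burn out
  F..TT
  .FT.T
  ..FTT
  .FTT.
  F.TTT
Step 3: 3 trees catch fire, 5 burn out
  ...TT
  ..F.T
  ...FT
  ..FT.
  ..TTT
Step 4: 3 trees catch fire, 3 burn out
  ...TT
  ....T
  ....F
  ...F.
  ..FTT
Step 5: 2 trees catch fire, 3 burn out
  ...TT
  ....F
  .....
  .....
  ...FT
Step 6: 2 trees catch fire, 2 burn out
  ...TF
  .....
  .....
  .....
  ....F

...TF
.....
.....
.....
....F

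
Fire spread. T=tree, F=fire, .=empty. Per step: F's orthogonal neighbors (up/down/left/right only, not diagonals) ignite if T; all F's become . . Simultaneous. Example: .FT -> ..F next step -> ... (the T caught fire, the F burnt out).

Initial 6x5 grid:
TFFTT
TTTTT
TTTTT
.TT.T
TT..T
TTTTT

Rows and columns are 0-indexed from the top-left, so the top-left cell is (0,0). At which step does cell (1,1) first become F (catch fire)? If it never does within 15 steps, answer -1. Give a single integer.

Step 1: cell (1,1)='F' (+4 fires, +2 burnt)
  -> target ignites at step 1
Step 2: cell (1,1)='.' (+5 fires, +4 burnt)
Step 3: cell (1,1)='.' (+5 fires, +5 burnt)
Step 4: cell (1,1)='.' (+2 fires, +5 burnt)
Step 5: cell (1,1)='.' (+3 fires, +2 burnt)
Step 6: cell (1,1)='.' (+3 fires, +3 burnt)
Step 7: cell (1,1)='.' (+2 fires, +3 burnt)
Step 8: cell (1,1)='.' (+0 fires, +2 burnt)
  fire out at step 8

1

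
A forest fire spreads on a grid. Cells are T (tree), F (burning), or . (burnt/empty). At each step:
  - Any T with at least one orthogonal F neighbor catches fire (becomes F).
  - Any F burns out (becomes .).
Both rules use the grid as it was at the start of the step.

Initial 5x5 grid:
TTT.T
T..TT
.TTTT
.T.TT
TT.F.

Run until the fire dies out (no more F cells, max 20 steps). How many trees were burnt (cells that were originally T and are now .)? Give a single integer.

Answer: 12

Derivation:
Step 1: +1 fires, +1 burnt (F count now 1)
Step 2: +2 fires, +1 burnt (F count now 2)
Step 3: +3 fires, +2 burnt (F count now 3)
Step 4: +2 fires, +3 burnt (F count now 2)
Step 5: +2 fires, +2 burnt (F count now 2)
Step 6: +1 fires, +2 burnt (F count now 1)
Step 7: +1 fires, +1 burnt (F count now 1)
Step 8: +0 fires, +1 burnt (F count now 0)
Fire out after step 8
Initially T: 16, now '.': 21
Total burnt (originally-T cells now '.'): 12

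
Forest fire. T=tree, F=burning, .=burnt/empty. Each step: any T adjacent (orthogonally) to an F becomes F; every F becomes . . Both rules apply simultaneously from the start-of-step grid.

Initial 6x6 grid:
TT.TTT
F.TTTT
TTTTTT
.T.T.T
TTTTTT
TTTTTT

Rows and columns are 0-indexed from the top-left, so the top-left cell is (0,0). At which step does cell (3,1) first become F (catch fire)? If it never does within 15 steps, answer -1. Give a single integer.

Step 1: cell (3,1)='T' (+2 fires, +1 burnt)
Step 2: cell (3,1)='T' (+2 fires, +2 burnt)
Step 3: cell (3,1)='F' (+2 fires, +2 burnt)
  -> target ignites at step 3
Step 4: cell (3,1)='.' (+3 fires, +2 burnt)
Step 5: cell (3,1)='.' (+6 fires, +3 burnt)
Step 6: cell (3,1)='.' (+6 fires, +6 burnt)
Step 7: cell (3,1)='.' (+5 fires, +6 burnt)
Step 8: cell (3,1)='.' (+3 fires, +5 burnt)
Step 9: cell (3,1)='.' (+1 fires, +3 burnt)
Step 10: cell (3,1)='.' (+0 fires, +1 burnt)
  fire out at step 10

3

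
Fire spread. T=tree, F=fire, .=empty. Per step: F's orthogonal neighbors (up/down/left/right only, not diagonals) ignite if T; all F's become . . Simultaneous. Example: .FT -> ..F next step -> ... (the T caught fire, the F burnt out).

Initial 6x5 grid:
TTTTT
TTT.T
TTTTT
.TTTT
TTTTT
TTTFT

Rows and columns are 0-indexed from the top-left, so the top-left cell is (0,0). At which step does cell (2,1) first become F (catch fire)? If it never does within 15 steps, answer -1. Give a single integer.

Step 1: cell (2,1)='T' (+3 fires, +1 burnt)
Step 2: cell (2,1)='T' (+4 fires, +3 burnt)
Step 3: cell (2,1)='T' (+5 fires, +4 burnt)
Step 4: cell (2,1)='T' (+4 fires, +5 burnt)
Step 5: cell (2,1)='F' (+3 fires, +4 burnt)
  -> target ignites at step 5
Step 6: cell (2,1)='.' (+4 fires, +3 burnt)
Step 7: cell (2,1)='.' (+3 fires, +4 burnt)
Step 8: cell (2,1)='.' (+1 fires, +3 burnt)
Step 9: cell (2,1)='.' (+0 fires, +1 burnt)
  fire out at step 9

5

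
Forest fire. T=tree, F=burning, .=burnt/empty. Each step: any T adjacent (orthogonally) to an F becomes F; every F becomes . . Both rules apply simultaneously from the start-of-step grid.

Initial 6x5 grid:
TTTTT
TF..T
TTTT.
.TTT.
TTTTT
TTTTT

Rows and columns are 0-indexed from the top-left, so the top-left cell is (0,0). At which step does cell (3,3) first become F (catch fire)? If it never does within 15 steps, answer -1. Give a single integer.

Step 1: cell (3,3)='T' (+3 fires, +1 burnt)
Step 2: cell (3,3)='T' (+5 fires, +3 burnt)
Step 3: cell (3,3)='T' (+4 fires, +5 burnt)
Step 4: cell (3,3)='F' (+5 fires, +4 burnt)
  -> target ignites at step 4
Step 5: cell (3,3)='.' (+4 fires, +5 burnt)
Step 6: cell (3,3)='.' (+2 fires, +4 burnt)
Step 7: cell (3,3)='.' (+1 fires, +2 burnt)
Step 8: cell (3,3)='.' (+0 fires, +1 burnt)
  fire out at step 8

4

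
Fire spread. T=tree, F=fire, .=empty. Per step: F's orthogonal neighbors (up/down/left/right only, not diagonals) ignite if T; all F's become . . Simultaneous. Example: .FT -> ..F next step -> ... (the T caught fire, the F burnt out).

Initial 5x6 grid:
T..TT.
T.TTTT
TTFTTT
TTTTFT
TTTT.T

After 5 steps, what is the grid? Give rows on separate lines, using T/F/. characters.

Step 1: 7 trees catch fire, 2 burn out
  T..TT.
  T.FTTT
  TF.FFT
  TTFF.F
  TTTT.T
Step 2: 8 trees catch fire, 7 burn out
  T..TT.
  T..FFT
  F....F
  TF....
  TTFF.F
Step 3: 6 trees catch fire, 8 burn out
  T..FF.
  F....F
  ......
  F.....
  TF....
Step 4: 2 trees catch fire, 6 burn out
  F.....
  ......
  ......
  ......
  F.....
Step 5: 0 trees catch fire, 2 burn out
  ......
  ......
  ......
  ......
  ......

......
......
......
......
......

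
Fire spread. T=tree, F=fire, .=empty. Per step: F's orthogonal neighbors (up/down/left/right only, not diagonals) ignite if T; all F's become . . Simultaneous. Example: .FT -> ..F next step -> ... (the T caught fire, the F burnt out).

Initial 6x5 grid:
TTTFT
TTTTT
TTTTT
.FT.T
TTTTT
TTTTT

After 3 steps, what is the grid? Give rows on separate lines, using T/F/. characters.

Step 1: 6 trees catch fire, 2 burn out
  TTF.F
  TTTFT
  TFTTT
  ..F.T
  TFTTT
  TTTTT
Step 2: 10 trees catch fire, 6 burn out
  TF...
  TFF.F
  F.FFT
  ....T
  F.FTT
  TFTTT
Step 3: 6 trees catch fire, 10 burn out
  F....
  F....
  ....F
  ....T
  ...FT
  F.FTT

F....
F....
....F
....T
...FT
F.FTT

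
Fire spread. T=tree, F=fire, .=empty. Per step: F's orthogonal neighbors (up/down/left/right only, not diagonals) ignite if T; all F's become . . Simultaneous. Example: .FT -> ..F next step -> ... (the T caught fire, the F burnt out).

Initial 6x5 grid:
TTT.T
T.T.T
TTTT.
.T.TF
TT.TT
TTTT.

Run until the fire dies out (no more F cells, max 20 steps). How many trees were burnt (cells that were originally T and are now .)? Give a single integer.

Answer: 19

Derivation:
Step 1: +2 fires, +1 burnt (F count now 2)
Step 2: +2 fires, +2 burnt (F count now 2)
Step 3: +2 fires, +2 burnt (F count now 2)
Step 4: +3 fires, +2 burnt (F count now 3)
Step 5: +4 fires, +3 burnt (F count now 4)
Step 6: +4 fires, +4 burnt (F count now 4)
Step 7: +2 fires, +4 burnt (F count now 2)
Step 8: +0 fires, +2 burnt (F count now 0)
Fire out after step 8
Initially T: 21, now '.': 28
Total burnt (originally-T cells now '.'): 19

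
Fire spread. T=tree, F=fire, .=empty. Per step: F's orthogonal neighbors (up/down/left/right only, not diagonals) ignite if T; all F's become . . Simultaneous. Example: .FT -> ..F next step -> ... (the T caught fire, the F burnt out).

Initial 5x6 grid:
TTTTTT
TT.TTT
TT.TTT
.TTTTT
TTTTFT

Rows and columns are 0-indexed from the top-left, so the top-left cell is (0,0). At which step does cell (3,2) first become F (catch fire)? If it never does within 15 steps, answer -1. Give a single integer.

Step 1: cell (3,2)='T' (+3 fires, +1 burnt)
Step 2: cell (3,2)='T' (+4 fires, +3 burnt)
Step 3: cell (3,2)='F' (+5 fires, +4 burnt)
  -> target ignites at step 3
Step 4: cell (3,2)='.' (+5 fires, +5 burnt)
Step 5: cell (3,2)='.' (+3 fires, +5 burnt)
Step 6: cell (3,2)='.' (+3 fires, +3 burnt)
Step 7: cell (3,2)='.' (+2 fires, +3 burnt)
Step 8: cell (3,2)='.' (+1 fires, +2 burnt)
Step 9: cell (3,2)='.' (+0 fires, +1 burnt)
  fire out at step 9

3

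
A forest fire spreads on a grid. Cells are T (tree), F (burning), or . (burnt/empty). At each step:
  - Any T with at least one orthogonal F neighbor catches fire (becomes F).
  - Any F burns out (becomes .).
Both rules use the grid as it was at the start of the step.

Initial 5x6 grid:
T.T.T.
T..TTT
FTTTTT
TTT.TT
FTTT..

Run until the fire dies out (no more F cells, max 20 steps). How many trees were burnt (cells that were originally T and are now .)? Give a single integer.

Answer: 19

Derivation:
Step 1: +4 fires, +2 burnt (F count now 4)
Step 2: +4 fires, +4 burnt (F count now 4)
Step 3: +3 fires, +4 burnt (F count now 3)
Step 4: +2 fires, +3 burnt (F count now 2)
Step 5: +3 fires, +2 burnt (F count now 3)
Step 6: +3 fires, +3 burnt (F count now 3)
Step 7: +0 fires, +3 burnt (F count now 0)
Fire out after step 7
Initially T: 20, now '.': 29
Total burnt (originally-T cells now '.'): 19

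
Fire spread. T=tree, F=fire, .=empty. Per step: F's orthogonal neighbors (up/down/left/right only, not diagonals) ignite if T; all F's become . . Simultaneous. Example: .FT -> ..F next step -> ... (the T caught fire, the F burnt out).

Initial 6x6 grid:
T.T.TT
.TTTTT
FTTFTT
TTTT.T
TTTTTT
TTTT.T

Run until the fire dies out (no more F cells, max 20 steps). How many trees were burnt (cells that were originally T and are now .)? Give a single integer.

Answer: 28

Derivation:
Step 1: +6 fires, +2 burnt (F count now 6)
Step 2: +8 fires, +6 burnt (F count now 8)
Step 3: +9 fires, +8 burnt (F count now 9)
Step 4: +4 fires, +9 burnt (F count now 4)
Step 5: +1 fires, +4 burnt (F count now 1)
Step 6: +0 fires, +1 burnt (F count now 0)
Fire out after step 6
Initially T: 29, now '.': 35
Total burnt (originally-T cells now '.'): 28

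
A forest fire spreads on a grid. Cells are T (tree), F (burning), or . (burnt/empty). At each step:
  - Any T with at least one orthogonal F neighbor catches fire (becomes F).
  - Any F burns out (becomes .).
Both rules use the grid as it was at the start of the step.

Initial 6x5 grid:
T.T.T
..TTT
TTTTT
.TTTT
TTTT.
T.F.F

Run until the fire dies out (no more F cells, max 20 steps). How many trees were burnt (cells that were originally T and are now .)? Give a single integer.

Step 1: +1 fires, +2 burnt (F count now 1)
Step 2: +3 fires, +1 burnt (F count now 3)
Step 3: +4 fires, +3 burnt (F count now 4)
Step 4: +5 fires, +4 burnt (F count now 5)
Step 5: +4 fires, +5 burnt (F count now 4)
Step 6: +1 fires, +4 burnt (F count now 1)
Step 7: +1 fires, +1 burnt (F count now 1)
Step 8: +0 fires, +1 burnt (F count now 0)
Fire out after step 8
Initially T: 20, now '.': 29
Total burnt (originally-T cells now '.'): 19

Answer: 19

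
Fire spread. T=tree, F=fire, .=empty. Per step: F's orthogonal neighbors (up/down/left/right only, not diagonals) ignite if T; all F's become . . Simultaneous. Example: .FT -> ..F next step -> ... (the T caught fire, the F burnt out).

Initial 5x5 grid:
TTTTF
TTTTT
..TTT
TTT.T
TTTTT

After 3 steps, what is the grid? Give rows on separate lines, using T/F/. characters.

Step 1: 2 trees catch fire, 1 burn out
  TTTF.
  TTTTF
  ..TTT
  TTT.T
  TTTTT
Step 2: 3 trees catch fire, 2 burn out
  TTF..
  TTTF.
  ..TTF
  TTT.T
  TTTTT
Step 3: 4 trees catch fire, 3 burn out
  TF...
  TTF..
  ..TF.
  TTT.F
  TTTTT

TF...
TTF..
..TF.
TTT.F
TTTTT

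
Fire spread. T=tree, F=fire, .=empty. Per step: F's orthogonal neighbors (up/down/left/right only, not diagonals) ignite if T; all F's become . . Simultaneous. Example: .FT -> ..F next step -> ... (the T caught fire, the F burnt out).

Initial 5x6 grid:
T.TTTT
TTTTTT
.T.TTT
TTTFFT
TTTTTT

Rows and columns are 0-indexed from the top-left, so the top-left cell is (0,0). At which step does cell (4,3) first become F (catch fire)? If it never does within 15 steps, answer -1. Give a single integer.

Step 1: cell (4,3)='F' (+6 fires, +2 burnt)
  -> target ignites at step 1
Step 2: cell (4,3)='.' (+6 fires, +6 burnt)
Step 3: cell (4,3)='.' (+7 fires, +6 burnt)
Step 4: cell (4,3)='.' (+4 fires, +7 burnt)
Step 5: cell (4,3)='.' (+1 fires, +4 burnt)
Step 6: cell (4,3)='.' (+1 fires, +1 burnt)
Step 7: cell (4,3)='.' (+0 fires, +1 burnt)
  fire out at step 7

1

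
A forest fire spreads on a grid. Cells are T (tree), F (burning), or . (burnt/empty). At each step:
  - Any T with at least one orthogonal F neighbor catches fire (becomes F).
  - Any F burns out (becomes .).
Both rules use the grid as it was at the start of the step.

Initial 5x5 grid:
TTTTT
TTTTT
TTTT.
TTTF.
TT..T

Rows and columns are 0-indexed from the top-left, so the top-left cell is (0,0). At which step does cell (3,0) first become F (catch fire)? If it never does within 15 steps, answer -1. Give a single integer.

Step 1: cell (3,0)='T' (+2 fires, +1 burnt)
Step 2: cell (3,0)='T' (+3 fires, +2 burnt)
Step 3: cell (3,0)='F' (+6 fires, +3 burnt)
  -> target ignites at step 3
Step 4: cell (3,0)='.' (+5 fires, +6 burnt)
Step 5: cell (3,0)='.' (+2 fires, +5 burnt)
Step 6: cell (3,0)='.' (+1 fires, +2 burnt)
Step 7: cell (3,0)='.' (+0 fires, +1 burnt)
  fire out at step 7

3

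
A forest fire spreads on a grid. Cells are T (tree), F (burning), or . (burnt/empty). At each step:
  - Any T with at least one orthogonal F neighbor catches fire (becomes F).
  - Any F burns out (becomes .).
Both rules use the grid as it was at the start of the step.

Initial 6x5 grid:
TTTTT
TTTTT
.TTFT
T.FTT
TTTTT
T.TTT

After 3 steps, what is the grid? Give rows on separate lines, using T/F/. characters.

Step 1: 5 trees catch fire, 2 burn out
  TTTTT
  TTTFT
  .TF.F
  T..FT
  TTFTT
  T.TTT
Step 2: 8 trees catch fire, 5 burn out
  TTTFT
  TTF.F
  .F...
  T...F
  TF.FT
  T.FTT
Step 3: 6 trees catch fire, 8 burn out
  TTF.F
  TF...
  .....
  T....
  F...F
  T..FT

TTF.F
TF...
.....
T....
F...F
T..FT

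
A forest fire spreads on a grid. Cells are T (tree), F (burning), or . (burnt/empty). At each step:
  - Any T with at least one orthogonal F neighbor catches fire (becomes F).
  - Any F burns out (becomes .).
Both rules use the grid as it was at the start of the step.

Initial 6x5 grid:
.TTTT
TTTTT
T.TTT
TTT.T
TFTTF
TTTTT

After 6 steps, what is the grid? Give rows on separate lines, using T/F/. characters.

Step 1: 7 trees catch fire, 2 burn out
  .TTTT
  TTTTT
  T.TTT
  TFT.F
  F.FF.
  TFTTF
Step 2: 6 trees catch fire, 7 burn out
  .TTTT
  TTTTT
  T.TTF
  F.F..
  .....
  F.FF.
Step 3: 4 trees catch fire, 6 burn out
  .TTTT
  TTTTF
  F.FF.
  .....
  .....
  .....
Step 4: 4 trees catch fire, 4 burn out
  .TTTF
  FTFF.
  .....
  .....
  .....
  .....
Step 5: 3 trees catch fire, 4 burn out
  .TFF.
  .F...
  .....
  .....
  .....
  .....
Step 6: 1 trees catch fire, 3 burn out
  .F...
  .....
  .....
  .....
  .....
  .....

.F...
.....
.....
.....
.....
.....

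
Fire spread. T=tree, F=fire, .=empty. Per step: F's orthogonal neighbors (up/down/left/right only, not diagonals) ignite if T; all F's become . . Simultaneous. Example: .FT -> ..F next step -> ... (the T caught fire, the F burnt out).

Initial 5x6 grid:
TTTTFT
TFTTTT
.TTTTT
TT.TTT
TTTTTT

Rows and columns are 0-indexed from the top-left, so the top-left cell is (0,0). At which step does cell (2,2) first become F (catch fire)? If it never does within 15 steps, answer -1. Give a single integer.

Step 1: cell (2,2)='T' (+7 fires, +2 burnt)
Step 2: cell (2,2)='F' (+7 fires, +7 burnt)
  -> target ignites at step 2
Step 3: cell (2,2)='.' (+5 fires, +7 burnt)
Step 4: cell (2,2)='.' (+5 fires, +5 burnt)
Step 5: cell (2,2)='.' (+2 fires, +5 burnt)
Step 6: cell (2,2)='.' (+0 fires, +2 burnt)
  fire out at step 6

2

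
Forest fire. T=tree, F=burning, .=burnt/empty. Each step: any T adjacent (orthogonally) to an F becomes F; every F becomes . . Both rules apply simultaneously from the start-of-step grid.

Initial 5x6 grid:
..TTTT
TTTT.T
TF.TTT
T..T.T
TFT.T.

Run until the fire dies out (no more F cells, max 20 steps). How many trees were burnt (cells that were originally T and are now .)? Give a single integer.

Answer: 18

Derivation:
Step 1: +4 fires, +2 burnt (F count now 4)
Step 2: +3 fires, +4 burnt (F count now 3)
Step 3: +2 fires, +3 burnt (F count now 2)
Step 4: +2 fires, +2 burnt (F count now 2)
Step 5: +3 fires, +2 burnt (F count now 3)
Step 6: +2 fires, +3 burnt (F count now 2)
Step 7: +2 fires, +2 burnt (F count now 2)
Step 8: +0 fires, +2 burnt (F count now 0)
Fire out after step 8
Initially T: 19, now '.': 29
Total burnt (originally-T cells now '.'): 18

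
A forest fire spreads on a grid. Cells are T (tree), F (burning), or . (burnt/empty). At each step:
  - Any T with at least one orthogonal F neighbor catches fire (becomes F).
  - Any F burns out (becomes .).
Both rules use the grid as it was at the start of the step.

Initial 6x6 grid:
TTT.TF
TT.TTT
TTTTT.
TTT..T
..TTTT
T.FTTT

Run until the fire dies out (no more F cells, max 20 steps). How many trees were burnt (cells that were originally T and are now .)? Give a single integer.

Answer: 25

Derivation:
Step 1: +4 fires, +2 burnt (F count now 4)
Step 2: +4 fires, +4 burnt (F count now 4)
Step 3: +6 fires, +4 burnt (F count now 6)
Step 4: +4 fires, +6 burnt (F count now 4)
Step 5: +3 fires, +4 burnt (F count now 3)
Step 6: +2 fires, +3 burnt (F count now 2)
Step 7: +2 fires, +2 burnt (F count now 2)
Step 8: +0 fires, +2 burnt (F count now 0)
Fire out after step 8
Initially T: 26, now '.': 35
Total burnt (originally-T cells now '.'): 25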